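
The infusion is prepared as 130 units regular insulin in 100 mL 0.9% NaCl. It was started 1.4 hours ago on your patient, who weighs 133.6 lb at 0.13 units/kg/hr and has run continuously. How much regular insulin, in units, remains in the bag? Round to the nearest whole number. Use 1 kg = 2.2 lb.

119 units

Weight = 133.6 lb ÷ 2.2 lb/kg = 60.72727 kg
Dose = 0.13 units/kg/hr × 60.72727 kg = 7.894545 units/hr
Concentration = 130 units ÷ 100 mL = 1.3 units/mL
Rate = 7.894545 units/hr ÷ 1.3 units/mL = 6.072727 mL/hr
Volume infused = 6.072727 mL/hr × 1.4 hr = 8.501818 mL
Volume remaining = 100 − 8.501818 = 91.49818 mL
Drug remaining = 91.49818 mL × 1.3 units/mL = 118.9476 units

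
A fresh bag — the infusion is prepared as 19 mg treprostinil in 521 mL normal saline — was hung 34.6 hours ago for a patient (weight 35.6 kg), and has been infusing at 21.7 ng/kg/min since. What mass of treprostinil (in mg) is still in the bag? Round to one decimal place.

Dose = 21.7 ng/kg/min × 35.6 kg = 772.52 ng/min
772.52 ng/min × 60 min/hr = 46351.2 ng/hr
Concentration = 19 mg ÷ 521 mL = 0.03646833 mg/mL = 36468.33 ng/mL
Rate = 46351.2 ng/hr ÷ 36468.33 ng/mL = 1.270999 mL/hr
Volume infused = 1.270999 mL/hr × 34.6 hr = 43.97655 mL
Volume remaining = 521 − 43.97655 = 477.0234 mL
Drug remaining = 477.0234 mL × 36468.33 ng/mL = 17396248 ng = 17.39625 mg

17.4 mg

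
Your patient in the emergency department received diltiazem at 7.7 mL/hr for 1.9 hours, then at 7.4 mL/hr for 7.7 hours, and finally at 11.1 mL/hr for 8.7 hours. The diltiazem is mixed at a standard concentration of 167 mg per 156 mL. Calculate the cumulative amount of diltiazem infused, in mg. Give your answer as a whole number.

Concentration = 167 mg ÷ 156 mL = 1.070513 mg/mL
Stage 1: 7.7 mL/hr × 1.9 hr = 14.63 mL → 14.63 mL × 1.070513 mg/mL = 15.6616 mg
Stage 2: 7.4 mL/hr × 7.7 hr = 56.98 mL → 56.98 mL × 1.070513 mg/mL = 60.99782 mg
Stage 3: 11.1 mL/hr × 8.7 hr = 96.57 mL → 96.57 mL × 1.070513 mg/mL = 103.3794 mg
Total = 15.6616 + 60.99782 + 103.3794 = 180.0388 mg

180 mg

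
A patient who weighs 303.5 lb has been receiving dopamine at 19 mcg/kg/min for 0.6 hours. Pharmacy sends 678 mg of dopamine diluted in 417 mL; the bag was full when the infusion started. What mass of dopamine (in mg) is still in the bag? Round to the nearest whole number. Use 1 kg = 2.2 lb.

Weight = 303.5 lb ÷ 2.2 lb/kg = 137.9545 kg
Dose = 19 mcg/kg/min × 137.9545 kg = 2621.136 mcg/min
2621.136 mcg/min × 60 min/hr = 157268.2 mcg/hr
Concentration = 678 mg ÷ 417 mL = 1.625899 mg/mL = 1625.899 mcg/mL
Rate = 157268.2 mcg/hr ÷ 1625.899 mcg/mL = 96.72689 mL/hr
Volume infused = 96.72689 mL/hr × 0.6 hr = 58.03613 mL
Volume remaining = 417 − 58.03613 = 358.9639 mL
Drug remaining = 358.9639 mL × 1625.899 mcg/mL = 583639.1 mcg = 583.6391 mg

584 mg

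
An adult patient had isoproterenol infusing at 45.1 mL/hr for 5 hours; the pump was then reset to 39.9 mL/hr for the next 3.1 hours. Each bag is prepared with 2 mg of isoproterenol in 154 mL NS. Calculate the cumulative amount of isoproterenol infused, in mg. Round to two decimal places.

4.53 mg

Concentration = 2 mg ÷ 154 mL = 0.01298701 mg/mL
Stage 1: 45.1 mL/hr × 5 hr = 225.5 mL → 225.5 mL × 0.01298701 mg/mL = 2.928571 mg
Stage 2: 39.9 mL/hr × 3.1 hr = 123.69 mL → 123.69 mL × 0.01298701 mg/mL = 1.606364 mg
Total = 2.928571 + 1.606364 = 4.534935 mg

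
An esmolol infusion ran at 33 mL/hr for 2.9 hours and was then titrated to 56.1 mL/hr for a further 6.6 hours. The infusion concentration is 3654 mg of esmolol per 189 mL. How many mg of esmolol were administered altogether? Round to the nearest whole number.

9009 mg

Concentration = 3654 mg ÷ 189 mL = 19.33333 mg/mL
Stage 1: 33 mL/hr × 2.9 hr = 95.7 mL → 95.7 mL × 19.33333 mg/mL = 1850.2 mg
Stage 2: 56.1 mL/hr × 6.6 hr = 370.26 mL → 370.26 mL × 19.33333 mg/mL = 7158.36 mg
Total = 1850.2 + 7158.36 = 9008.56 mg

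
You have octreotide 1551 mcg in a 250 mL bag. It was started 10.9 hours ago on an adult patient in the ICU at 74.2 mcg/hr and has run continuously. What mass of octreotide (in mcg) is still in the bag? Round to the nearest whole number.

Concentration = 1551 mcg ÷ 250 mL = 6.204 mcg/mL
Rate = 74.2 mcg/hr ÷ 6.204 mcg/mL = 11.96003 mL/hr
Volume infused = 11.96003 mL/hr × 10.9 hr = 130.3643 mL
Volume remaining = 250 − 130.3643 = 119.6357 mL
Drug remaining = 119.6357 mL × 6.204 mcg/mL = 742.22 mcg

742 mcg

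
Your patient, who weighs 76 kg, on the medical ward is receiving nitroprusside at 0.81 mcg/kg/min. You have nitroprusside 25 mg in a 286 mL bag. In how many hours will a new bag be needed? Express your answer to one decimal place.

6.8 hours

Dose = 0.81 mcg/kg/min × 76 kg = 61.56 mcg/min
61.56 mcg/min × 60 min/hr = 3693.6 mcg/hr
Concentration = 25 mg ÷ 286 mL = 0.08741259 mg/mL = 87.41259 mcg/mL
Rate = 3693.6 mcg/hr ÷ 87.41259 mcg/mL = 42.25478 mL/hr
Duration = 286 mL ÷ 42.25478 mL/hr = 6.768464 hr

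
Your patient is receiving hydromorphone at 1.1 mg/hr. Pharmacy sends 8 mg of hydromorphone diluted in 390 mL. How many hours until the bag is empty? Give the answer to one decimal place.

Concentration = 8 mg ÷ 390 mL = 0.02051282 mg/mL
Rate = 1.1 mg/hr ÷ 0.02051282 mg/mL = 53.625 mL/hr
Duration = 390 mL ÷ 53.625 mL/hr = 7.272727 hr

7.3 hours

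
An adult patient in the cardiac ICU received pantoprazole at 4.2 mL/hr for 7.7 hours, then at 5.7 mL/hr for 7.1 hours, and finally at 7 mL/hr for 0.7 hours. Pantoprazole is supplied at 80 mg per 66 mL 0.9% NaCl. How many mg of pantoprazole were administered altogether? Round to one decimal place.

Concentration = 80 mg ÷ 66 mL = 1.212121 mg/mL
Stage 1: 4.2 mL/hr × 7.7 hr = 32.34 mL → 32.34 mL × 1.212121 mg/mL = 39.2 mg
Stage 2: 5.7 mL/hr × 7.1 hr = 40.47 mL → 40.47 mL × 1.212121 mg/mL = 49.05455 mg
Stage 3: 7 mL/hr × 0.7 hr = 4.9 mL → 4.9 mL × 1.212121 mg/mL = 5.939394 mg
Total = 39.2 + 49.05455 + 5.939394 = 94.19394 mg

94.2 mg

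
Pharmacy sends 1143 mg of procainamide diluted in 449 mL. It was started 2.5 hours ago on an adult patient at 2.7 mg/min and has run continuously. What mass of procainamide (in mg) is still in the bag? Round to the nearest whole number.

2.7 mg/min × 60 min/hr = 162 mg/hr
Concentration = 1143 mg ÷ 449 mL = 2.545657 mg/mL
Rate = 162 mg/hr ÷ 2.545657 mg/mL = 63.6378 mL/hr
Volume infused = 63.6378 mL/hr × 2.5 hr = 159.0945 mL
Volume remaining = 449 − 159.0945 = 289.9055 mL
Drug remaining = 289.9055 mL × 2.545657 mg/mL = 738 mg

738 mg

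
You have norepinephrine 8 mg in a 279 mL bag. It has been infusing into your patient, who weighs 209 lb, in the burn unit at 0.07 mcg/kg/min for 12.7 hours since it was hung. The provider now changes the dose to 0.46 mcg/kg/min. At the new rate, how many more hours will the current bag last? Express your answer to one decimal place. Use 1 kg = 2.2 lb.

1.1 hours

Initial rate:
Weight = 209 lb ÷ 2.2 lb/kg = 95 kg
Dose = 0.07 mcg/kg/min × 95 kg = 6.65 mcg/min
6.65 mcg/min × 60 min/hr = 399 mcg/hr
Concentration = 8 mg ÷ 279 mL = 0.02867384 mg/mL = 28.67384 mcg/mL
Rate = 399 mcg/hr ÷ 28.67384 mcg/mL = 13.91512 mL/hr
Volume infused so far = 13.91512 mL/hr × 12.7 hr = 176.7221 mL
Volume remaining = 279 − 176.7221 = 102.2779 mL
New rate:
Dose = 0.46 mcg/kg/min × 95 kg = 43.7 mcg/min
43.7 mcg/min × 60 min/hr = 2622 mcg/hr
Rate = 2622 mcg/hr ÷ 28.67384 mcg/mL = 91.44225 mL/hr
Time remaining = 102.2779 mL ÷ 91.44225 mL/hr = 1.118497 hr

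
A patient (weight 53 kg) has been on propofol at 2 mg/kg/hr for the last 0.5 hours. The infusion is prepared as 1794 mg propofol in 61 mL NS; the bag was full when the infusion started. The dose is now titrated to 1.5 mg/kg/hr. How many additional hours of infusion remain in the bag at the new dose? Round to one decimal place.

Initial rate:
Dose = 2 mg/kg/hr × 53 kg = 106 mg/hr
Concentration = 1794 mg ÷ 61 mL = 29.40984 mg/mL
Rate = 106 mg/hr ÷ 29.40984 mg/mL = 3.604236 mL/hr
Volume infused so far = 3.604236 mL/hr × 0.5 hr = 1.802118 mL
Volume remaining = 61 − 1.802118 = 59.19788 mL
New rate:
Dose = 1.5 mg/kg/hr × 53 kg = 79.5 mg/hr
Rate = 79.5 mg/hr ÷ 29.40984 mg/mL = 2.703177 mL/hr
Time remaining = 59.19788 mL ÷ 2.703177 mL/hr = 21.89937 hr

21.9 hours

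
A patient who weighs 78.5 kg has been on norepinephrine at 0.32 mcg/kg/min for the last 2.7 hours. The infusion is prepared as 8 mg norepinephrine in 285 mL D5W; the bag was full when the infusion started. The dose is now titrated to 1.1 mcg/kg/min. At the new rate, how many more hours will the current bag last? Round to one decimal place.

Initial rate:
Dose = 0.32 mcg/kg/min × 78.5 kg = 25.12 mcg/min
25.12 mcg/min × 60 min/hr = 1507.2 mcg/hr
Concentration = 8 mg ÷ 285 mL = 0.02807018 mg/mL = 28.07018 mcg/mL
Rate = 1507.2 mcg/hr ÷ 28.07018 mcg/mL = 53.694 mL/hr
Volume infused so far = 53.694 mL/hr × 2.7 hr = 144.9738 mL
Volume remaining = 285 − 144.9738 = 140.0262 mL
New rate:
Dose = 1.1 mcg/kg/min × 78.5 kg = 86.35 mcg/min
86.35 mcg/min × 60 min/hr = 5181 mcg/hr
Rate = 5181 mcg/hr ÷ 28.07018 mcg/mL = 184.5731 mL/hr
Time remaining = 140.0262 mL ÷ 184.5731 mL/hr = 0.7586489 hr

0.8 hours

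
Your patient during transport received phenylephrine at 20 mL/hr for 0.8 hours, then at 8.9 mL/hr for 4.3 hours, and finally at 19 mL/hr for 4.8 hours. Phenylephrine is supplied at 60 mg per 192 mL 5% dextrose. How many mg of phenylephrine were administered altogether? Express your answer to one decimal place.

45.5 mg

Concentration = 60 mg ÷ 192 mL = 0.3125 mg/mL
Stage 1: 20 mL/hr × 0.8 hr = 16 mL → 16 mL × 0.3125 mg/mL = 5 mg
Stage 2: 8.9 mL/hr × 4.3 hr = 38.27 mL → 38.27 mL × 0.3125 mg/mL = 11.95938 mg
Stage 3: 19 mL/hr × 4.8 hr = 91.2 mL → 91.2 mL × 0.3125 mg/mL = 28.5 mg
Total = 5 + 11.95938 + 28.5 = 45.45938 mg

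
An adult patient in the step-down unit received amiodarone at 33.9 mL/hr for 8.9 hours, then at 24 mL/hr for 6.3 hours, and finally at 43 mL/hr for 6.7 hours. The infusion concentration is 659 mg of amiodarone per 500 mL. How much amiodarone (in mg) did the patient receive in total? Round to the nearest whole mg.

Concentration = 659 mg ÷ 500 mL = 1.318 mg/mL
Stage 1: 33.9 mL/hr × 8.9 hr = 301.71 mL → 301.71 mL × 1.318 mg/mL = 397.6538 mg
Stage 2: 24 mL/hr × 6.3 hr = 151.2 mL → 151.2 mL × 1.318 mg/mL = 199.2816 mg
Stage 3: 43 mL/hr × 6.7 hr = 288.1 mL → 288.1 mL × 1.318 mg/mL = 379.7158 mg
Total = 397.6538 + 199.2816 + 379.7158 = 976.6512 mg

977 mg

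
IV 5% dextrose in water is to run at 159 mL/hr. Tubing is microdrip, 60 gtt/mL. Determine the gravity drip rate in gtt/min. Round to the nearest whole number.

159 mL/hr ÷ 60 min/hr = 2.65 mL/min
2.65 mL/min × 60 gtt/mL = 159 gtt/min

159 gtt/min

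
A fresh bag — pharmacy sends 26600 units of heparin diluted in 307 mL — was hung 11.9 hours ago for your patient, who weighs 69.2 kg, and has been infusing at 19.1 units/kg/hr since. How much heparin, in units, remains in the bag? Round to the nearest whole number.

10872 units

Dose = 19.1 units/kg/hr × 69.2 kg = 1321.72 units/hr
Concentration = 26600 units ÷ 307 mL = 86.64495 units/mL
Rate = 1321.72 units/hr ÷ 86.64495 units/mL = 15.25444 mL/hr
Volume infused = 15.25444 mL/hr × 11.9 hr = 181.5278 mL
Volume remaining = 307 − 181.5278 = 125.4722 mL
Drug remaining = 125.4722 mL × 86.64495 units/mL = 10871.53 units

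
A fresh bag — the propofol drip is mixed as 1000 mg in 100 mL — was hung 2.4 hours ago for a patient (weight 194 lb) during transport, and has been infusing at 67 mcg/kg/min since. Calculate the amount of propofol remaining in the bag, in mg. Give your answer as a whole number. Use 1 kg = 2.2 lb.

149 mg

Weight = 194 lb ÷ 2.2 lb/kg = 88.18182 kg
Dose = 67 mcg/kg/min × 88.18182 kg = 5908.182 mcg/min
5908.182 mcg/min × 60 min/hr = 354490.9 mcg/hr
Concentration = 1000 mg ÷ 100 mL = 10 mg/mL = 10000 mcg/mL
Rate = 354490.9 mcg/hr ÷ 10000 mcg/mL = 35.44909 mL/hr
Volume infused = 35.44909 mL/hr × 2.4 hr = 85.07782 mL
Volume remaining = 100 − 85.07782 = 14.92218 mL
Drug remaining = 14.92218 mL × 10000 mcg/mL = 149221.8 mcg = 149.2218 mg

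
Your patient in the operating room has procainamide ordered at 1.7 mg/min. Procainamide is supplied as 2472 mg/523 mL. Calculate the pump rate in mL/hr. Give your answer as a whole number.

1.7 mg/min × 60 min/hr = 102 mg/hr
Concentration = 2472 mg ÷ 523 mL = 4.726577 mg/mL
Rate = 102 mg/hr ÷ 4.726577 mg/mL = 21.5801 mL/hr

22 mL/hr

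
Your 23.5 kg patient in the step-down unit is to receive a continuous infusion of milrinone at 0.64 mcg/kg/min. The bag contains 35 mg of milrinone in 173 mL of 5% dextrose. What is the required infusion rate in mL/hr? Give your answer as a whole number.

4 mL/hr

Dose = 0.64 mcg/kg/min × 23.5 kg = 15.04 mcg/min
15.04 mcg/min × 60 min/hr = 902.4 mcg/hr
Concentration = 35 mg ÷ 173 mL = 0.2023121 mg/mL = 202.3121 mcg/mL
Rate = 902.4 mcg/hr ÷ 202.3121 mcg/mL = 4.460434 mL/hr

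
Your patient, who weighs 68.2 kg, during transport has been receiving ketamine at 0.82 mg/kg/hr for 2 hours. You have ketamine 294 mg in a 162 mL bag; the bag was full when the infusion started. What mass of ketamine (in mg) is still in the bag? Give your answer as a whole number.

182 mg

Dose = 0.82 mg/kg/hr × 68.2 kg = 55.924 mg/hr
Concentration = 294 mg ÷ 162 mL = 1.814815 mg/mL
Rate = 55.924 mg/hr ÷ 1.814815 mg/mL = 30.81527 mL/hr
Volume infused = 30.81527 mL/hr × 2 hr = 61.63053 mL
Volume remaining = 162 − 61.63053 = 100.3695 mL
Drug remaining = 100.3695 mL × 1.814815 mg/mL = 182.152 mg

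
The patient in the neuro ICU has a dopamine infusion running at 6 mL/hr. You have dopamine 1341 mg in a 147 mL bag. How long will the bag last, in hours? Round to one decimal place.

24.5 hours

Duration = 147 mL ÷ 6 mL/hr = 24.5 hr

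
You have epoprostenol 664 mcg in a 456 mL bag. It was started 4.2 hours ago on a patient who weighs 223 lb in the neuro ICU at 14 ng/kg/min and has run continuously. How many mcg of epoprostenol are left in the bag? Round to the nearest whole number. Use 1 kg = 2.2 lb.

Weight = 223 lb ÷ 2.2 lb/kg = 101.3636 kg
Dose = 14 ng/kg/min × 101.3636 kg = 1419.091 ng/min
1419.091 ng/min × 60 min/hr = 85145.45 ng/hr
Concentration = 664 mcg ÷ 456 mL = 1.45614 mcg/mL = 1456.14 ng/mL
Rate = 85145.45 ng/hr ÷ 1456.14 ng/mL = 58.47338 mL/hr
Volume infused = 58.47338 mL/hr × 4.2 hr = 245.5882 mL
Volume remaining = 456 − 245.5882 = 210.4118 mL
Drug remaining = 210.4118 mL × 1456.14 ng/mL = 306389.1 ng = 306.3891 mcg

306 mcg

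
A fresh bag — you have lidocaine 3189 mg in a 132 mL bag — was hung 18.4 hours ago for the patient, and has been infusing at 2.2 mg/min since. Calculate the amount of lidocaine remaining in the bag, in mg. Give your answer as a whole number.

760 mg

2.2 mg/min × 60 min/hr = 132 mg/hr
Concentration = 3189 mg ÷ 132 mL = 24.15909 mg/mL
Rate = 132 mg/hr ÷ 24.15909 mg/mL = 5.463782 mL/hr
Volume infused = 5.463782 mL/hr × 18.4 hr = 100.5336 mL
Volume remaining = 132 − 100.5336 = 31.46642 mL
Drug remaining = 31.46642 mL × 24.15909 mg/mL = 760.2 mg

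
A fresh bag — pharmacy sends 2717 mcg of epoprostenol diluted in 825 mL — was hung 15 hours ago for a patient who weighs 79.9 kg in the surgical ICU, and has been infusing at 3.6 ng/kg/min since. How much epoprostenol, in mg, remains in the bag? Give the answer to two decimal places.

2.46 mg

Dose = 3.6 ng/kg/min × 79.9 kg = 287.64 ng/min
287.64 ng/min × 60 min/hr = 17258.4 ng/hr
Concentration = 2717 mcg ÷ 825 mL = 3.293333 mcg/mL = 3293.333 ng/mL
Rate = 17258.4 ng/hr ÷ 3293.333 ng/mL = 5.240405 mL/hr
Volume infused = 5.240405 mL/hr × 15 hr = 78.60607 mL
Volume remaining = 825 − 78.60607 = 746.3939 mL
Drug remaining = 746.3939 mL × 3293.333 ng/mL = 2458124 ng = 2.458124 mg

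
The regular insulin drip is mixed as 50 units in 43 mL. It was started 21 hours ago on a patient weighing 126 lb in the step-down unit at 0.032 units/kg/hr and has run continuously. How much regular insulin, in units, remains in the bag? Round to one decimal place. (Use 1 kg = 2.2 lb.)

Weight = 126 lb ÷ 2.2 lb/kg = 57.27273 kg
Dose = 0.032 units/kg/hr × 57.27273 kg = 1.832727 units/hr
Concentration = 50 units ÷ 43 mL = 1.162791 units/mL
Rate = 1.832727 units/hr ÷ 1.162791 units/mL = 1.576145 mL/hr
Volume infused = 1.576145 mL/hr × 21 hr = 33.09905 mL
Volume remaining = 43 − 33.09905 = 9.900945 mL
Drug remaining = 9.900945 mL × 1.162791 units/mL = 11.51273 units

11.5 units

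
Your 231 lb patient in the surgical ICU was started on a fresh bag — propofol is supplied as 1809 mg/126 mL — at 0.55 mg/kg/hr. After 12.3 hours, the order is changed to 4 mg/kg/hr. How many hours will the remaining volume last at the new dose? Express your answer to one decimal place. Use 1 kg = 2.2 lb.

2.6 hours

Initial rate:
Weight = 231 lb ÷ 2.2 lb/kg = 105 kg
Dose = 0.55 mg/kg/hr × 105 kg = 57.75 mg/hr
Concentration = 1809 mg ÷ 126 mL = 14.35714 mg/mL
Rate = 57.75 mg/hr ÷ 14.35714 mg/mL = 4.022388 mL/hr
Volume infused so far = 4.022388 mL/hr × 12.3 hr = 49.47537 mL
Volume remaining = 126 − 49.47537 = 76.52463 mL
New rate:
Dose = 4 mg/kg/hr × 105 kg = 420 mg/hr
Rate = 420 mg/hr ÷ 14.35714 mg/mL = 29.25373 mL/hr
Time remaining = 76.52463 mL ÷ 29.25373 mL/hr = 2.615893 hr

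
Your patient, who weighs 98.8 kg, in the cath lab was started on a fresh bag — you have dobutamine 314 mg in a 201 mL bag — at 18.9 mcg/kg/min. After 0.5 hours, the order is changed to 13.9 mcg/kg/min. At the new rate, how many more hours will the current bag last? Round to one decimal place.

Initial rate:
Dose = 18.9 mcg/kg/min × 98.8 kg = 1867.32 mcg/min
1867.32 mcg/min × 60 min/hr = 112039.2 mcg/hr
Concentration = 314 mg ÷ 201 mL = 1.562189 mg/mL = 1562.189 mcg/mL
Rate = 112039.2 mcg/hr ÷ 1562.189 mcg/mL = 71.71936 mL/hr
Volume infused so far = 71.71936 mL/hr × 0.5 hr = 35.85968 mL
Volume remaining = 201 − 35.85968 = 165.1403 mL
New rate:
Dose = 13.9 mcg/kg/min × 98.8 kg = 1373.32 mcg/min
1373.32 mcg/min × 60 min/hr = 82399.2 mcg/hr
Rate = 82399.2 mcg/hr ÷ 1562.189 mcg/mL = 52.74598 mL/hr
Time remaining = 165.1403 mL ÷ 52.74598 mL/hr = 3.13086 hr

3.1 hours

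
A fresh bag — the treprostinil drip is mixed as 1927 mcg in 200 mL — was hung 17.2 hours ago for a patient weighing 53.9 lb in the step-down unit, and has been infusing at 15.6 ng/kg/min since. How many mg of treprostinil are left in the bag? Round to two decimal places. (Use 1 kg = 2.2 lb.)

1.53 mg

Weight = 53.9 lb ÷ 2.2 lb/kg = 24.5 kg
Dose = 15.6 ng/kg/min × 24.5 kg = 382.2 ng/min
382.2 ng/min × 60 min/hr = 22932 ng/hr
Concentration = 1927 mcg ÷ 200 mL = 9.635 mcg/mL = 9635 ng/mL
Rate = 22932 ng/hr ÷ 9635 ng/mL = 2.380073 mL/hr
Volume infused = 2.380073 mL/hr × 17.2 hr = 40.93725 mL
Volume remaining = 200 − 40.93725 = 159.0628 mL
Drug remaining = 159.0628 mL × 9635 ng/mL = 1532570 ng = 1.53257 mg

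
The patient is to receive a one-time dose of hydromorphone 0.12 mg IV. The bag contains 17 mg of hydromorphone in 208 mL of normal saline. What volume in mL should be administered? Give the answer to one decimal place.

Concentration = 17 mg ÷ 208 mL = 0.08173077 mg/mL
Volume = 0.12 mg ÷ 0.08173077 mg/mL = 1.468235 mL

1.5 mL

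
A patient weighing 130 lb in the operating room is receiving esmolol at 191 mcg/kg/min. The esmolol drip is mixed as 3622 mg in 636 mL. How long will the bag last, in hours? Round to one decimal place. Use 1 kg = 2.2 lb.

5.3 hours

Weight = 130 lb ÷ 2.2 lb/kg = 59.09091 kg
Dose = 191 mcg/kg/min × 59.09091 kg = 11286.36 mcg/min
11286.36 mcg/min × 60 min/hr = 677181.8 mcg/hr
Concentration = 3622 mg ÷ 636 mL = 5.694969 mg/mL = 5694.969 mcg/mL
Rate = 677181.8 mcg/hr ÷ 5694.969 mcg/mL = 118.9088 mL/hr
Duration = 636 mL ÷ 118.9088 mL/hr = 5.348637 hr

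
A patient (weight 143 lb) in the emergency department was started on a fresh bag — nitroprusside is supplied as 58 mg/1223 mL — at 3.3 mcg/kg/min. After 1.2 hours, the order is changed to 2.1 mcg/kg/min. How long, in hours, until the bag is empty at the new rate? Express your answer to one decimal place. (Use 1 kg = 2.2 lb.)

Initial rate:
Weight = 143 lb ÷ 2.2 lb/kg = 65 kg
Dose = 3.3 mcg/kg/min × 65 kg = 214.5 mcg/min
214.5 mcg/min × 60 min/hr = 12870 mcg/hr
Concentration = 58 mg ÷ 1223 mL = 0.04742437 mg/mL = 47.42437 mcg/mL
Rate = 12870 mcg/hr ÷ 47.42437 mcg/mL = 271.3795 mL/hr
Volume infused so far = 271.3795 mL/hr × 1.2 hr = 325.6554 mL
Volume remaining = 1223 − 325.6554 = 897.3446 mL
New rate:
Dose = 2.1 mcg/kg/min × 65 kg = 136.5 mcg/min
136.5 mcg/min × 60 min/hr = 8190 mcg/hr
Rate = 8190 mcg/hr ÷ 47.42437 mcg/mL = 172.696 mL/hr
Time remaining = 897.3446 mL ÷ 172.696 mL/hr = 5.196093 hr

5.2 hours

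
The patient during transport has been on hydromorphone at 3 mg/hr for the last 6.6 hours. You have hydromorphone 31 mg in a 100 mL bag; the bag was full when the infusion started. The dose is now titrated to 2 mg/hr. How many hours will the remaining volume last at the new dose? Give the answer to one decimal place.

5.6 hours

Initial rate:
Concentration = 31 mg ÷ 100 mL = 0.31 mg/mL
Rate = 3 mg/hr ÷ 0.31 mg/mL = 9.677419 mL/hr
Volume infused so far = 9.677419 mL/hr × 6.6 hr = 63.87097 mL
Volume remaining = 100 − 63.87097 = 36.12903 mL
New rate:
Rate = 2 mg/hr ÷ 0.31 mg/mL = 6.451613 mL/hr
Time remaining = 36.12903 mL ÷ 6.451613 mL/hr = 5.6 hr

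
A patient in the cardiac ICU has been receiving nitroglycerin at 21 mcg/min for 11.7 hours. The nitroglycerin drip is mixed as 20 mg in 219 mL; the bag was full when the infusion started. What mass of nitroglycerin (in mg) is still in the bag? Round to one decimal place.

5.3 mg

21 mcg/min × 60 min/hr = 1260 mcg/hr
Concentration = 20 mg ÷ 219 mL = 0.0913242 mg/mL = 91.3242 mcg/mL
Rate = 1260 mcg/hr ÷ 91.3242 mcg/mL = 13.797 mL/hr
Volume infused = 13.797 mL/hr × 11.7 hr = 161.4249 mL
Volume remaining = 219 − 161.4249 = 57.5751 mL
Drug remaining = 57.5751 mL × 91.3242 mcg/mL = 5258 mcg = 5.258 mg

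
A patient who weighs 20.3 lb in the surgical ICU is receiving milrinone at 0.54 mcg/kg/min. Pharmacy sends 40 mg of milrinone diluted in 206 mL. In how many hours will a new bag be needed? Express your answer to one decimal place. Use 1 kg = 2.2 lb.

Weight = 20.3 lb ÷ 2.2 lb/kg = 9.227273 kg
Dose = 0.54 mcg/kg/min × 9.227273 kg = 4.982727 mcg/min
4.982727 mcg/min × 60 min/hr = 298.9636 mcg/hr
Concentration = 40 mg ÷ 206 mL = 0.1941748 mg/mL = 194.1748 mcg/mL
Rate = 298.9636 mcg/hr ÷ 194.1748 mcg/mL = 1.539663 mL/hr
Duration = 206 mL ÷ 1.539663 mL/hr = 133.7955 hr

133.8 hours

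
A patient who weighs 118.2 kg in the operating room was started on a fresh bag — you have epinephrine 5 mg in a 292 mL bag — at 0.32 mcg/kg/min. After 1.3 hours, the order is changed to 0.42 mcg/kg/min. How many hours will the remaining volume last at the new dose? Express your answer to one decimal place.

Initial rate:
Dose = 0.32 mcg/kg/min × 118.2 kg = 37.824 mcg/min
37.824 mcg/min × 60 min/hr = 2269.44 mcg/hr
Concentration = 5 mg ÷ 292 mL = 0.01712329 mg/mL = 17.12329 mcg/mL
Rate = 2269.44 mcg/hr ÷ 17.12329 mcg/mL = 132.5353 mL/hr
Volume infused so far = 132.5353 mL/hr × 1.3 hr = 172.2959 mL
Volume remaining = 292 − 172.2959 = 119.7041 mL
New rate:
Dose = 0.42 mcg/kg/min × 118.2 kg = 49.644 mcg/min
49.644 mcg/min × 60 min/hr = 2978.64 mcg/hr
Rate = 2978.64 mcg/hr ÷ 17.12329 mcg/mL = 173.9526 mL/hr
Time remaining = 119.7041 mL ÷ 173.9526 mL/hr = 0.6881422 hr

0.7 hours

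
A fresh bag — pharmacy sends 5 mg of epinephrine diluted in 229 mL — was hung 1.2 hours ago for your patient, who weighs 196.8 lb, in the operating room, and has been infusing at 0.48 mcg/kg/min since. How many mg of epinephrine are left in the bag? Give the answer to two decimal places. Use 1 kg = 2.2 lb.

Weight = 196.8 lb ÷ 2.2 lb/kg = 89.45455 kg
Dose = 0.48 mcg/kg/min × 89.45455 kg = 42.93818 mcg/min
42.93818 mcg/min × 60 min/hr = 2576.291 mcg/hr
Concentration = 5 mg ÷ 229 mL = 0.02183406 mg/mL = 21.83406 mcg/mL
Rate = 2576.291 mcg/hr ÷ 21.83406 mcg/mL = 117.9941 mL/hr
Volume infused = 117.9941 mL/hr × 1.2 hr = 141.5929 mL
Volume remaining = 229 − 141.5929 = 87.40705 mL
Drug remaining = 87.40705 mL × 21.83406 mcg/mL = 1908.451 mcg = 1.908451 mg

1.91 mg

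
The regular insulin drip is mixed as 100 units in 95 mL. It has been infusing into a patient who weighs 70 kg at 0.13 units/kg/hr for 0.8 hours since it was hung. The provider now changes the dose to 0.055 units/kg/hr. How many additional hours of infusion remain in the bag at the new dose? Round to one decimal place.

Initial rate:
Dose = 0.13 units/kg/hr × 70 kg = 9.1 units/hr
Concentration = 100 units ÷ 95 mL = 1.052632 units/mL
Rate = 9.1 units/hr ÷ 1.052632 units/mL = 8.645 mL/hr
Volume infused so far = 8.645 mL/hr × 0.8 hr = 6.916 mL
Volume remaining = 95 − 6.916 = 88.084 mL
New rate:
Dose = 0.055 units/kg/hr × 70 kg = 3.85 units/hr
Rate = 3.85 units/hr ÷ 1.052632 units/mL = 3.6575 mL/hr
Time remaining = 88.084 mL ÷ 3.6575 mL/hr = 24.08312 hr

24.1 hours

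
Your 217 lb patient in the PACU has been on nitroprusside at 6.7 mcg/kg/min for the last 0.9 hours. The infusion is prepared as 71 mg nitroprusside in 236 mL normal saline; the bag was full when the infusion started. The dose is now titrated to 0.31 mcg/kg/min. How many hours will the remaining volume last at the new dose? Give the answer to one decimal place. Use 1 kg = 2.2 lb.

Initial rate:
Weight = 217 lb ÷ 2.2 lb/kg = 98.63636 kg
Dose = 6.7 mcg/kg/min × 98.63636 kg = 660.8636 mcg/min
660.8636 mcg/min × 60 min/hr = 39651.82 mcg/hr
Concentration = 71 mg ÷ 236 mL = 0.3008475 mg/mL = 300.8475 mcg/mL
Rate = 39651.82 mcg/hr ÷ 300.8475 mcg/mL = 131.8004 mL/hr
Volume infused so far = 131.8004 mL/hr × 0.9 hr = 118.6204 mL
Volume remaining = 236 − 118.6204 = 117.3796 mL
New rate:
Dose = 0.31 mcg/kg/min × 98.63636 kg = 30.57727 mcg/min
30.57727 mcg/min × 60 min/hr = 1834.636 mcg/hr
Rate = 1834.636 mcg/hr ÷ 300.8475 mcg/mL = 6.098228 mL/hr
Time remaining = 117.3796 mL ÷ 6.098228 mL/hr = 19.24815 hr

19.2 hours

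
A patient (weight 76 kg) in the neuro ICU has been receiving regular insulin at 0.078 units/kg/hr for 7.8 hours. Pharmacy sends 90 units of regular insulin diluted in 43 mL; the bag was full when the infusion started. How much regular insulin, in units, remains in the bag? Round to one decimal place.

43.8 units

Dose = 0.078 units/kg/hr × 76 kg = 5.928 units/hr
Concentration = 90 units ÷ 43 mL = 2.093023 units/mL
Rate = 5.928 units/hr ÷ 2.093023 units/mL = 2.832267 mL/hr
Volume infused = 2.832267 mL/hr × 7.8 hr = 22.09168 mL
Volume remaining = 43 − 22.09168 = 20.90832 mL
Drug remaining = 20.90832 mL × 2.093023 units/mL = 43.7616 units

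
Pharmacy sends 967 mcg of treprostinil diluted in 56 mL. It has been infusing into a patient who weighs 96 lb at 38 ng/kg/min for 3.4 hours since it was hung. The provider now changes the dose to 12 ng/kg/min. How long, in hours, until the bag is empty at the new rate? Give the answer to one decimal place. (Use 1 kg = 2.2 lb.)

Initial rate:
Weight = 96 lb ÷ 2.2 lb/kg = 43.63636 kg
Dose = 38 ng/kg/min × 43.63636 kg = 1658.182 ng/min
1658.182 ng/min × 60 min/hr = 99490.91 ng/hr
Concentration = 967 mcg ÷ 56 mL = 17.26786 mcg/mL = 17267.86 ng/mL
Rate = 99490.91 ng/hr ÷ 17267.86 ng/mL = 5.761625 mL/hr
Volume infused so far = 5.761625 mL/hr × 3.4 hr = 19.58952 mL
Volume remaining = 56 − 19.58952 = 36.41048 mL
New rate:
Dose = 12 ng/kg/min × 43.63636 kg = 523.6364 ng/min
523.6364 ng/min × 60 min/hr = 31418.18 ng/hr
Rate = 31418.18 ng/hr ÷ 17267.86 ng/mL = 1.81946 mL/hr
Time remaining = 36.41048 mL ÷ 1.81946 mL/hr = 20.01169 hr

20.0 hours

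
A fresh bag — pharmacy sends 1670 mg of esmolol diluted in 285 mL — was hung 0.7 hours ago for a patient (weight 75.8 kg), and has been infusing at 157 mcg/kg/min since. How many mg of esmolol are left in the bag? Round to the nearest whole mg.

1170 mg

Dose = 157 mcg/kg/min × 75.8 kg = 11900.6 mcg/min
11900.6 mcg/min × 60 min/hr = 714036 mcg/hr
Concentration = 1670 mg ÷ 285 mL = 5.859649 mg/mL = 5859.649 mcg/mL
Rate = 714036 mcg/hr ÷ 5859.649 mcg/mL = 121.8564 mL/hr
Volume infused = 121.8564 mL/hr × 0.7 hr = 85.29951 mL
Volume remaining = 285 − 85.29951 = 199.7005 mL
Drug remaining = 199.7005 mL × 5859.649 mcg/mL = 1170175 mcg = 1170.175 mg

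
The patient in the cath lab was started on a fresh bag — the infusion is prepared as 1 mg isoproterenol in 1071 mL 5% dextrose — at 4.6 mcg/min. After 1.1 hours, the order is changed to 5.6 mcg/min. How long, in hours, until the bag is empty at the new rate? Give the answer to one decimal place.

Initial rate:
4.6 mcg/min × 60 min/hr = 276 mcg/hr
Concentration = 1 mg ÷ 1071 mL = 0.0009337068 mg/mL = 0.9337068 mcg/mL
Rate = 276 mcg/hr ÷ 0.9337068 mcg/mL = 295.596 mL/hr
Volume infused so far = 295.596 mL/hr × 1.1 hr = 325.1556 mL
Volume remaining = 1071 − 325.1556 = 745.8444 mL
New rate:
5.6 mcg/min × 60 min/hr = 336 mcg/hr
Rate = 336 mcg/hr ÷ 0.9337068 mcg/mL = 359.856 mL/hr
Time remaining = 745.8444 mL ÷ 359.856 mL/hr = 2.072619 hr

2.1 hours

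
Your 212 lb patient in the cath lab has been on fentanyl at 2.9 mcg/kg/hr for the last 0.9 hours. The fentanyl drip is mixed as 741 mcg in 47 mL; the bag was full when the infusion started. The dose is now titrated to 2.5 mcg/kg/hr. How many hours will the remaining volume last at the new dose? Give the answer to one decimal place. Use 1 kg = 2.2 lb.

Initial rate:
Weight = 212 lb ÷ 2.2 lb/kg = 96.36364 kg
Dose = 2.9 mcg/kg/hr × 96.36364 kg = 279.4545 mcg/hr
Concentration = 741 mcg ÷ 47 mL = 15.76596 mcg/mL
Rate = 279.4545 mcg/hr ÷ 15.76596 mcg/mL = 17.72519 mL/hr
Volume infused so far = 17.72519 mL/hr × 0.9 hr = 15.95267 mL
Volume remaining = 47 − 15.95267 = 31.04733 mL
New rate:
Dose = 2.5 mcg/kg/hr × 96.36364 kg = 240.9091 mcg/hr
Rate = 240.9091 mcg/hr ÷ 15.76596 mcg/mL = 15.28033 mL/hr
Time remaining = 31.04733 mL ÷ 15.28033 mL/hr = 2.031849 hr

2.0 hours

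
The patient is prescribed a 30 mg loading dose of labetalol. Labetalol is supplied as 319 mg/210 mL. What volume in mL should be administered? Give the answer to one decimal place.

Concentration = 319 mg ÷ 210 mL = 1.519048 mg/mL
Volume = 30 mg ÷ 1.519048 mg/mL = 19.74922 mL

19.7 mL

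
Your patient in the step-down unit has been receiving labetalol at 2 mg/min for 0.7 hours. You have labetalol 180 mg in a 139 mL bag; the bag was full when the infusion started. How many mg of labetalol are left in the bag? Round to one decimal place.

96.0 mg

2 mg/min × 60 min/hr = 120 mg/hr
Concentration = 180 mg ÷ 139 mL = 1.294964 mg/mL
Rate = 120 mg/hr ÷ 1.294964 mg/mL = 92.66667 mL/hr
Volume infused = 92.66667 mL/hr × 0.7 hr = 64.86667 mL
Volume remaining = 139 − 64.86667 = 74.13333 mL
Drug remaining = 74.13333 mL × 1.294964 mg/mL = 96 mg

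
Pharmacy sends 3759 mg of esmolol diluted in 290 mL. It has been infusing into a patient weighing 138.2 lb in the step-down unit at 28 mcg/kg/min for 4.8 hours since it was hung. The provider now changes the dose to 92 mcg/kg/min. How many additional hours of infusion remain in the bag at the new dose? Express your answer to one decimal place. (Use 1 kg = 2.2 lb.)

Initial rate:
Weight = 138.2 lb ÷ 2.2 lb/kg = 62.81818 kg
Dose = 28 mcg/kg/min × 62.81818 kg = 1758.909 mcg/min
1758.909 mcg/min × 60 min/hr = 105534.5 mcg/hr
Concentration = 3759 mg ÷ 290 mL = 12.96207 mg/mL = 12962.07 mcg/mL
Rate = 105534.5 mcg/hr ÷ 12962.07 mcg/mL = 8.141798 mL/hr
Volume infused so far = 8.141798 mL/hr × 4.8 hr = 39.08063 mL
Volume remaining = 290 − 39.08063 = 250.9194 mL
New rate:
Dose = 92 mcg/kg/min × 62.81818 kg = 5779.273 mcg/min
5779.273 mcg/min × 60 min/hr = 346756.4 mcg/hr
Rate = 346756.4 mcg/hr ÷ 12962.07 mcg/mL = 26.75162 mL/hr
Time remaining = 250.9194 mL ÷ 26.75162 mL/hr = 9.379595 hr

9.4 hours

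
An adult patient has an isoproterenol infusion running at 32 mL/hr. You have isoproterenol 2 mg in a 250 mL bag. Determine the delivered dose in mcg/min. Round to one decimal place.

4.3 mcg/min

Concentration = 2 mg ÷ 250 mL = 0.008 mg/mL = 8 mcg/mL
Drug rate = 32 mL/hr × 8 mcg/mL = 256 mcg/hr
256 mcg/hr ÷ 60 min/hr = 4.266667 mcg/min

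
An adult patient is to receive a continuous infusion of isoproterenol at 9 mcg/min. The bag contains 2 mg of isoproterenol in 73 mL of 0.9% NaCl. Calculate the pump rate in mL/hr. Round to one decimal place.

19.7 mL/hr

9 mcg/min × 60 min/hr = 540 mcg/hr
Concentration = 2 mg ÷ 73 mL = 0.02739726 mg/mL = 27.39726 mcg/mL
Rate = 540 mcg/hr ÷ 27.39726 mcg/mL = 19.71 mL/hr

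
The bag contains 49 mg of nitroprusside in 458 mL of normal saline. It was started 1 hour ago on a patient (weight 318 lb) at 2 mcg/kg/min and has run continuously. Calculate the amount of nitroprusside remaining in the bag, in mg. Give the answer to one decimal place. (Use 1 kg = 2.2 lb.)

Weight = 318 lb ÷ 2.2 lb/kg = 144.5455 kg
Dose = 2 mcg/kg/min × 144.5455 kg = 289.0909 mcg/min
289.0909 mcg/min × 60 min/hr = 17345.45 mcg/hr
Concentration = 49 mg ÷ 458 mL = 0.1069869 mg/mL = 106.9869 mcg/mL
Rate = 17345.45 mcg/hr ÷ 106.9869 mcg/mL = 162.1269 mL/hr
Volume infused = 162.1269 mL/hr × 1 hr = 162.1269 mL
Volume remaining = 458 − 162.1269 = 295.8731 mL
Drug remaining = 295.8731 mL × 106.9869 mcg/mL = 31654.55 mcg = 31.65455 mg

31.7 mg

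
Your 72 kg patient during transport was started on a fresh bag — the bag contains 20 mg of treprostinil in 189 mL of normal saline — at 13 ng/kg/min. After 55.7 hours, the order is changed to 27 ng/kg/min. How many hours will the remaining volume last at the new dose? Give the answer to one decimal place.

144.6 hours

Initial rate:
Dose = 13 ng/kg/min × 72 kg = 936 ng/min
936 ng/min × 60 min/hr = 56160 ng/hr
Concentration = 20 mg ÷ 189 mL = 0.1058201 mg/mL = 105820.1 ng/mL
Rate = 56160 ng/hr ÷ 105820.1 ng/mL = 0.530712 mL/hr
Volume infused so far = 0.530712 mL/hr × 55.7 hr = 29.56066 mL
Volume remaining = 189 − 29.56066 = 159.4393 mL
New rate:
Dose = 27 ng/kg/min × 72 kg = 1944 ng/min
1944 ng/min × 60 min/hr = 116640 ng/hr
Rate = 116640 ng/hr ÷ 105820.1 ng/mL = 1.102248 mL/hr
Time remaining = 159.4393 mL ÷ 1.102248 mL/hr = 144.6492 hr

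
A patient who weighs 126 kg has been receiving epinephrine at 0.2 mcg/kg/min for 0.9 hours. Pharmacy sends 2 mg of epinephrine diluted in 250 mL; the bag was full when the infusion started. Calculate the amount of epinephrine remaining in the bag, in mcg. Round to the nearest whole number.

639 mcg

Dose = 0.2 mcg/kg/min × 126 kg = 25.2 mcg/min
25.2 mcg/min × 60 min/hr = 1512 mcg/hr
Concentration = 2 mg ÷ 250 mL = 0.008 mg/mL = 8 mcg/mL
Rate = 1512 mcg/hr ÷ 8 mcg/mL = 189 mL/hr
Volume infused = 189 mL/hr × 0.9 hr = 170.1 mL
Volume remaining = 250 − 170.1 = 79.9 mL
Drug remaining = 79.9 mL × 8 mcg/mL = 639.2 mcg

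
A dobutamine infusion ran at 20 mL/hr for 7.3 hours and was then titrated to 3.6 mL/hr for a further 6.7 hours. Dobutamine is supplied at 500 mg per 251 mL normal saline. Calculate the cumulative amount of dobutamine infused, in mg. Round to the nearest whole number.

Concentration = 500 mg ÷ 251 mL = 1.992032 mg/mL
Stage 1: 20 mL/hr × 7.3 hr = 146 mL → 146 mL × 1.992032 mg/mL = 290.8367 mg
Stage 2: 3.6 mL/hr × 6.7 hr = 24.12 mL → 24.12 mL × 1.992032 mg/mL = 48.04781 mg
Total = 290.8367 + 48.04781 = 338.8845 mg

339 mg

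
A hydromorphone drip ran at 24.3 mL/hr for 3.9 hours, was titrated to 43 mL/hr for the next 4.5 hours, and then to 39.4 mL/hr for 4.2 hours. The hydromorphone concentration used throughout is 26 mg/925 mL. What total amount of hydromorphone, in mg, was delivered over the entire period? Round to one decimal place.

Concentration = 26 mg ÷ 925 mL = 0.02810811 mg/mL
Stage 1: 24.3 mL/hr × 3.9 hr = 94.77 mL → 94.77 mL × 0.02810811 mg/mL = 2.663805 mg
Stage 2: 43 mL/hr × 4.5 hr = 193.5 mL → 193.5 mL × 0.02810811 mg/mL = 5.438919 mg
Stage 3: 39.4 mL/hr × 4.2 hr = 165.48 mL → 165.48 mL × 0.02810811 mg/mL = 4.65133 mg
Total = 2.663805 + 5.438919 + 4.65133 = 12.75405 mg

12.8 mg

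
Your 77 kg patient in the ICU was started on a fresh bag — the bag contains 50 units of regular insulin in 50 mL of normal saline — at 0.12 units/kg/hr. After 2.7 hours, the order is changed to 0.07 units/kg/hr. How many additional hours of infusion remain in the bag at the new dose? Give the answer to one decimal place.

Initial rate:
Dose = 0.12 units/kg/hr × 77 kg = 9.24 units/hr
Concentration = 50 units ÷ 50 mL = 1 units/mL
Rate = 9.24 units/hr ÷ 1 units/mL = 9.24 mL/hr
Volume infused so far = 9.24 mL/hr × 2.7 hr = 24.948 mL
Volume remaining = 50 − 24.948 = 25.052 mL
New rate:
Dose = 0.07 units/kg/hr × 77 kg = 5.39 units/hr
Rate = 5.39 units/hr ÷ 1 units/mL = 5.39 mL/hr
Time remaining = 25.052 mL ÷ 5.39 mL/hr = 4.647866 hr

4.6 hours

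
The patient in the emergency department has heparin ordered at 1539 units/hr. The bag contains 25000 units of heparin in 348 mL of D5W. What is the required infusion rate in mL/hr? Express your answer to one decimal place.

Concentration = 25000 units ÷ 348 mL = 71.83908 units/mL
Rate = 1539 units/hr ÷ 71.83908 units/mL = 21.42288 mL/hr

21.4 mL/hr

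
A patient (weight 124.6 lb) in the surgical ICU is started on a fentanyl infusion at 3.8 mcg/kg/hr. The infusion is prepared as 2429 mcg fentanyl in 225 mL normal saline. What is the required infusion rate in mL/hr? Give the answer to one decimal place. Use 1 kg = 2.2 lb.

19.9 mL/hr

Weight = 124.6 lb ÷ 2.2 lb/kg = 56.63636 kg
Dose = 3.8 mcg/kg/hr × 56.63636 kg = 215.2182 mcg/hr
Concentration = 2429 mcg ÷ 225 mL = 10.79556 mcg/mL
Rate = 215.2182 mcg/hr ÷ 10.79556 mcg/mL = 19.93581 mL/hr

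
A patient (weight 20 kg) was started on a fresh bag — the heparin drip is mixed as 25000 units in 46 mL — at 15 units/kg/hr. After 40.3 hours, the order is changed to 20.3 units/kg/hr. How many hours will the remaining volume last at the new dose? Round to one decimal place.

31.8 hours

Initial rate:
Dose = 15 units/kg/hr × 20 kg = 300 units/hr
Concentration = 25000 units ÷ 46 mL = 543.4783 units/mL
Rate = 300 units/hr ÷ 543.4783 units/mL = 0.552 mL/hr
Volume infused so far = 0.552 mL/hr × 40.3 hr = 22.2456 mL
Volume remaining = 46 − 22.2456 = 23.7544 mL
New rate:
Dose = 20.3 units/kg/hr × 20 kg = 406 units/hr
Rate = 406 units/hr ÷ 543.4783 units/mL = 0.74704 mL/hr
Time remaining = 23.7544 mL ÷ 0.74704 mL/hr = 31.79803 hr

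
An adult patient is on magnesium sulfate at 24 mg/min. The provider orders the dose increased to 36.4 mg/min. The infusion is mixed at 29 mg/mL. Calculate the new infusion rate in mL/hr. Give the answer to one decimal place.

75.3 mL/hr

36.4 mg/min × 60 min/hr = 2184 mg/hr
Rate = 2184 mg/hr ÷ 29 mg/mL = 75.31034 mL/hr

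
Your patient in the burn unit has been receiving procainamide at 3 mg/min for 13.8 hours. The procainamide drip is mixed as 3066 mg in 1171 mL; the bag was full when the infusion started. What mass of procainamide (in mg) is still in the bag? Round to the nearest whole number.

3 mg/min × 60 min/hr = 180 mg/hr
Concentration = 3066 mg ÷ 1171 mL = 2.618275 mg/mL
Rate = 180 mg/hr ÷ 2.618275 mg/mL = 68.74755 mL/hr
Volume infused = 68.74755 mL/hr × 13.8 hr = 948.7162 mL
Volume remaining = 1171 − 948.7162 = 222.2838 mL
Drug remaining = 222.2838 mL × 2.618275 mg/mL = 582 mg

582 mg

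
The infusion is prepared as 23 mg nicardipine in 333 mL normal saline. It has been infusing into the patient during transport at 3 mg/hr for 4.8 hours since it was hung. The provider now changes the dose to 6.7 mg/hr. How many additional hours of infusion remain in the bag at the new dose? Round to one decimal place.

1.3 hours

Initial rate:
Concentration = 23 mg ÷ 333 mL = 0.06906907 mg/mL
Rate = 3 mg/hr ÷ 0.06906907 mg/mL = 43.43478 mL/hr
Volume infused so far = 43.43478 mL/hr × 4.8 hr = 208.487 mL
Volume remaining = 333 − 208.487 = 124.513 mL
New rate:
Rate = 6.7 mg/hr ÷ 0.06906907 mg/mL = 97.00435 mL/hr
Time remaining = 124.513 mL ÷ 97.00435 mL/hr = 1.283582 hr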